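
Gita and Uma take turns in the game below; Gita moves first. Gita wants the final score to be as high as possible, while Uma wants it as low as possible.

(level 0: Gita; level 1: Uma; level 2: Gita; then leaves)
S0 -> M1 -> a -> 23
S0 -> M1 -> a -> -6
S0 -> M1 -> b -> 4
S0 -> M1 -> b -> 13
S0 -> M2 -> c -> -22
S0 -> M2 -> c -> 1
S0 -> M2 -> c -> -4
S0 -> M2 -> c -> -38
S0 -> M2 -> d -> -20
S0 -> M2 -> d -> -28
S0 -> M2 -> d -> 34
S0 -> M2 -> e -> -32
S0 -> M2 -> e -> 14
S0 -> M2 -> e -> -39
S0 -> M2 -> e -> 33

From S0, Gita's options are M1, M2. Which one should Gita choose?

M1

a (Gita): max(23, -6) = 23
b (Gita): max(4, 13) = 13
M1 (Uma): min(23, 13) = 13
c (Gita): max(-22, 1, -4, -38) = 1
d (Gita): max(-20, -28, 34) = 34
e (Gita): max(-32, 14, -39, 33) = 33
M2 (Uma): min(1, 34, 33) = 1
S0 (Gita): max(13, 1) = 13
Gita at S0 wants the highest of {M1=13, M2=1}, so chooses M1.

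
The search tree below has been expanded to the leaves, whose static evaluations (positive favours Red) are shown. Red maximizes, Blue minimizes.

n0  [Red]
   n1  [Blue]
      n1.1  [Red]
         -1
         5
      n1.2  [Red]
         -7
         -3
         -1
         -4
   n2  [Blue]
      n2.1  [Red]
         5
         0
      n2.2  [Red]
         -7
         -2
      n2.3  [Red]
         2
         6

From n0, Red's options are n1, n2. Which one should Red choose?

n1

n1.1 (Red): max(-1, 5) = 5
n1.2 (Red): max(-7, -3, -1, -4) = -1
n1 (Blue): min(5, -1) = -1
n2.1 (Red): max(5, 0) = 5
n2.2 (Red): max(-7, -2) = -2
n2.3 (Red): max(2, 6) = 6
n2 (Blue): min(5, -2, 6) = -2
n0 (Red): max(-1, -2) = -1
Red at n0 wants the highest of {n1=-1, n2=-2}, so chooses n1.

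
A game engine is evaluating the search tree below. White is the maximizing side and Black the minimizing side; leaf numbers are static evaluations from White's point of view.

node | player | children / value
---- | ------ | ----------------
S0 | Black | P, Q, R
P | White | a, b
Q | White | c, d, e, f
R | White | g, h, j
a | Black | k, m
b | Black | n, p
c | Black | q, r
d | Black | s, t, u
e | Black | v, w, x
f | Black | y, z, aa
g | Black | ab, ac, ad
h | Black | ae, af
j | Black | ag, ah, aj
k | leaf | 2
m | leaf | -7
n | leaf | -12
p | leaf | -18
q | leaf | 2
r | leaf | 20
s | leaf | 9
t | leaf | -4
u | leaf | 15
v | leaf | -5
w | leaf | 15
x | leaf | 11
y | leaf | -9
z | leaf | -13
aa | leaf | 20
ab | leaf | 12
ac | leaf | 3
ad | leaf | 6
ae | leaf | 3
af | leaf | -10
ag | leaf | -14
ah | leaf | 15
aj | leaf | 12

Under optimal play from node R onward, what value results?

g (Black): min(12, 3, 6) = 3
h (Black): min(3, -10) = -10
j (Black): min(-14, 15, 12) = -14
R (White): max(3, -10, -14) = 3

3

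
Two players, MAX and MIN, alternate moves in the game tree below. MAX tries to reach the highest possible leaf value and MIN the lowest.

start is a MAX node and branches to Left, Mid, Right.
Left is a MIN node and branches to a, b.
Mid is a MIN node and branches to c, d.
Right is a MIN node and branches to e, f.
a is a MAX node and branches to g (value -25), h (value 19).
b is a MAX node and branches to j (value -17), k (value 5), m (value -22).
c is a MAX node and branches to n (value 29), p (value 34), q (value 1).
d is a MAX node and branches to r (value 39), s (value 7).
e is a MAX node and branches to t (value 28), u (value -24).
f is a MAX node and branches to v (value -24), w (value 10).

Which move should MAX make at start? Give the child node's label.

Mid

a (MAX): max(-25, 19) = 19
b (MAX): max(-17, 5, -22) = 5
Left (MIN): min(19, 5) = 5
c (MAX): max(29, 34, 1) = 34
d (MAX): max(39, 7) = 39
Mid (MIN): min(34, 39) = 34
e (MAX): max(28, -24) = 28
f (MAX): max(-24, 10) = 10
Right (MIN): min(28, 10) = 10
start (MAX): max(5, 34, 10) = 34
MAX at start wants the highest of {Left=5, Mid=34, Right=10}, so chooses Mid.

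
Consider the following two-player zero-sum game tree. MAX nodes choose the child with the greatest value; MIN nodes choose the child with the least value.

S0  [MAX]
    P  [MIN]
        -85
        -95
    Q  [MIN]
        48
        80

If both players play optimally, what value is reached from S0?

48

P (MIN): min(-85, -95) = -95
Q (MIN): min(48, 80) = 48
S0 (MAX): max(-95, 48) = 48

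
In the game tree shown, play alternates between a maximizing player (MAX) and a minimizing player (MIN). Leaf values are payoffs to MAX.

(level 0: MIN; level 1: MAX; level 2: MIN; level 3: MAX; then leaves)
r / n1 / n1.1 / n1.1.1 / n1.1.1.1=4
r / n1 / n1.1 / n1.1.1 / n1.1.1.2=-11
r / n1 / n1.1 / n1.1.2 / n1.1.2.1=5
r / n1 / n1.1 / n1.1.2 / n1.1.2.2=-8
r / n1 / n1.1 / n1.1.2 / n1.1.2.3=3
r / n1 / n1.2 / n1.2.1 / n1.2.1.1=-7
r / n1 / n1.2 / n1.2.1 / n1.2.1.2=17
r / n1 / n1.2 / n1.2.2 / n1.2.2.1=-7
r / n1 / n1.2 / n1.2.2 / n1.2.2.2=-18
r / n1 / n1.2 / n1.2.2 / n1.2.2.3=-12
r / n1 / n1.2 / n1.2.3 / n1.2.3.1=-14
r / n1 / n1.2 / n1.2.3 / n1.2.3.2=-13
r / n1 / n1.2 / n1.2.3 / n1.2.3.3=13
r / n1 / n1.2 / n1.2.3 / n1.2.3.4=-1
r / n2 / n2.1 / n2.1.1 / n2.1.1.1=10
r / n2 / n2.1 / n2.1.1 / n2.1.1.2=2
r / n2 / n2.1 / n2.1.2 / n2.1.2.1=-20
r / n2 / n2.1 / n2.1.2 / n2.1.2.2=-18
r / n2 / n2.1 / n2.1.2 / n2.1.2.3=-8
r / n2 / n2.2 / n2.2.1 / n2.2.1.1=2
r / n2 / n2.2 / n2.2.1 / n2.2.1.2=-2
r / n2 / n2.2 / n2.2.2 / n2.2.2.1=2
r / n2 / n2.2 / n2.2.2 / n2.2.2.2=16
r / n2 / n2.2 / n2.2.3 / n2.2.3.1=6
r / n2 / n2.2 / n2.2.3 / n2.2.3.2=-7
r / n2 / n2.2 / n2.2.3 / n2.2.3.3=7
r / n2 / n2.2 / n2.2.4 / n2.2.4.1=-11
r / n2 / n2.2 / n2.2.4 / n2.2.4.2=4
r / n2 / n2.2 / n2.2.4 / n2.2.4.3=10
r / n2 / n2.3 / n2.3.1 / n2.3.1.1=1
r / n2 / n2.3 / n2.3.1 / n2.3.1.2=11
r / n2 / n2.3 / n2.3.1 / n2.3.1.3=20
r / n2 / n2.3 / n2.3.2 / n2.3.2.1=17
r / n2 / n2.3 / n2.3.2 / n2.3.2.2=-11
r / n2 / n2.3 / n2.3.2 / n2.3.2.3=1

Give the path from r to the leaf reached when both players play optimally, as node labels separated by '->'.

n1.1.1 (MAX): max(4, -11) = 4
n1.1.2 (MAX): max(5, -8, 3) = 5
n1.1 (MIN): min(4, 5) = 4
n1.2.1 (MAX): max(-7, 17) = 17
n1.2.2 (MAX): max(-7, -18, -12) = -7
n1.2.3 (MAX): max(-14, -13, 13, -1) = 13
n1.2 (MIN): min(17, -7, 13) = -7
n1 (MAX): max(4, -7) = 4
n2.1.1 (MAX): max(10, 2) = 10
n2.1.2 (MAX): max(-20, -18, -8) = -8
n2.1 (MIN): min(10, -8) = -8
n2.2.1 (MAX): max(2, -2) = 2
n2.2.2 (MAX): max(2, 16) = 16
n2.2.3 (MAX): max(6, -7, 7) = 7
n2.2.4 (MAX): max(-11, 4, 10) = 10
n2.2 (MIN): min(2, 16, 7, 10) = 2
n2.3.1 (MAX): max(1, 11, 20) = 20
n2.3.2 (MAX): max(17, -11, 1) = 17
n2.3 (MIN): min(20, 17) = 17
n2 (MAX): max(-8, 2, 17) = 17
r (MIN): min(4, 17) = 4
At r, MIN picks n1 (lowest: 4).
At n1, MAX picks n1.1 (highest: 4).
At n1.1, MIN picks n1.1.1 (lowest: 4).
At n1.1.1, MAX picks n1.1.1.1 (highest: 4).
Terminal value 4.

r -> n1 -> n1.1 -> n1.1.1 -> n1.1.1.1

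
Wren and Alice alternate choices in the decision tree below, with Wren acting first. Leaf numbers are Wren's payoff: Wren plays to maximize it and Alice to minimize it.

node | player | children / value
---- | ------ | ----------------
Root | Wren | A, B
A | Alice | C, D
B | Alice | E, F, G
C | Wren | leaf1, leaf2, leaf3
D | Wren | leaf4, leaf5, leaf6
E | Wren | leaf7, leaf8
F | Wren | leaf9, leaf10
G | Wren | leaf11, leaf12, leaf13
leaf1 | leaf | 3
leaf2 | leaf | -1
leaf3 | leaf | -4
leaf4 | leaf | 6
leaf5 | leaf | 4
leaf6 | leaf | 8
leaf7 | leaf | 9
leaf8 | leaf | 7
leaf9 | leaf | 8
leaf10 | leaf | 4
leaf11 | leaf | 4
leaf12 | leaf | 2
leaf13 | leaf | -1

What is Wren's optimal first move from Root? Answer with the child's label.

B

C (Wren): max(3, -1, -4) = 3
D (Wren): max(6, 4, 8) = 8
A (Alice): min(3, 8) = 3
E (Wren): max(9, 7) = 9
F (Wren): max(8, 4) = 8
G (Wren): max(4, 2, -1) = 4
B (Alice): min(9, 8, 4) = 4
Root (Wren): max(3, 4) = 4
Wren at Root wants the highest of {A=3, B=4}, so chooses B.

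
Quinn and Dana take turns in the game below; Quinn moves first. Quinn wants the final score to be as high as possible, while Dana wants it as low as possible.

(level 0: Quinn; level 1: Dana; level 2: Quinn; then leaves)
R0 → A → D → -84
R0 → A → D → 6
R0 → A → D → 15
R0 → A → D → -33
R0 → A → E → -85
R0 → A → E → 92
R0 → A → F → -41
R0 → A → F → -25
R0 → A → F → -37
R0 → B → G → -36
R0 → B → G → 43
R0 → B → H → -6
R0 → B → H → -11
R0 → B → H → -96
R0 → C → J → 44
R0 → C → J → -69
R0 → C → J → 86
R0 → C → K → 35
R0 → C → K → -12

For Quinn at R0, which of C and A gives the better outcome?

C

J (Quinn): max(44, -69, 86) = 86
K (Quinn): max(35, -12) = 35
C (Dana): min(86, 35) = 35
D (Quinn): max(-84, 6, 15, -33) = 15
E (Quinn): max(-85, 92) = 92
F (Quinn): max(-41, -25, -37) = -25
A (Dana): min(15, 92, -25) = -25
Quinn prefers the higher value; C=35, A=-25. C is better since 35 > -25.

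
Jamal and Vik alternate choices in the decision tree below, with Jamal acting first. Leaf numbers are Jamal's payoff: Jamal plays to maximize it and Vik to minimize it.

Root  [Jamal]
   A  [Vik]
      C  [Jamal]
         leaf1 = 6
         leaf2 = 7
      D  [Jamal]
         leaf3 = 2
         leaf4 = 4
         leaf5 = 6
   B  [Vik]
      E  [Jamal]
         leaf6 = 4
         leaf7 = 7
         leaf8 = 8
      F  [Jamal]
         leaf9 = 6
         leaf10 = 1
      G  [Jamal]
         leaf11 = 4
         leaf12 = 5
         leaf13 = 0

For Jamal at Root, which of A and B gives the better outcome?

C (Jamal): max(6, 7) = 7
D (Jamal): max(2, 4, 6) = 6
A (Vik): min(7, 6) = 6
E (Jamal): max(4, 7, 8) = 8
F (Jamal): max(6, 1) = 6
G (Jamal): max(4, 5, 0) = 5
B (Vik): min(8, 6, 5) = 5
Jamal prefers the higher value; A=6, B=5. A is better since 6 > 5.

A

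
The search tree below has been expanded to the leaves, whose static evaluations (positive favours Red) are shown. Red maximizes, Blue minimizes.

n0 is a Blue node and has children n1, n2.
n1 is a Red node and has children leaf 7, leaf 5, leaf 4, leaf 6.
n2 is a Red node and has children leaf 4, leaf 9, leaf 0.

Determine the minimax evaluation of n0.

n1 (Red): max(7, 5, 4, 6) = 7
n2 (Red): max(4, 9, 0) = 9
n0 (Blue): min(7, 9) = 7

7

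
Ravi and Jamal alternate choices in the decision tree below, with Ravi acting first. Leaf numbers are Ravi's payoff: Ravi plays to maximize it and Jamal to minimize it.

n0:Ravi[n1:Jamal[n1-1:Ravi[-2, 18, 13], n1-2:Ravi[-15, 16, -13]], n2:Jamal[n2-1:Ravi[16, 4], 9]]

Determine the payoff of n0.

16

n1-1 (Ravi): max(-2, 18, 13) = 18
n1-2 (Ravi): max(-15, 16, -13) = 16
n1 (Jamal): min(18, 16) = 16
n2-1 (Ravi): max(16, 4) = 16
n2 (Jamal): min(16, 9) = 9
n0 (Ravi): max(16, 9) = 16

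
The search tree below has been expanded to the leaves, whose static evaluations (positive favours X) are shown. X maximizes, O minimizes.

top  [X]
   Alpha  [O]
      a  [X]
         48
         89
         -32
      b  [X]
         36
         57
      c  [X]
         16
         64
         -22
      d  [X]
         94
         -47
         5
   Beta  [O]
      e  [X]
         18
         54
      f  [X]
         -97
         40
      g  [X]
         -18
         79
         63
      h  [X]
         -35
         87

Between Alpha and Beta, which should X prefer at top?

Alpha

a (X): max(48, 89, -32) = 89
b (X): max(36, 57) = 57
c (X): max(16, 64, -22) = 64
d (X): max(94, -47, 5) = 94
Alpha (O): min(89, 57, 64, 94) = 57
e (X): max(18, 54) = 54
f (X): max(-97, 40) = 40
g (X): max(-18, 79, 63) = 79
h (X): max(-35, 87) = 87
Beta (O): min(54, 40, 79, 87) = 40
X prefers the higher value; Alpha=57, Beta=40. Alpha is better since 57 > 40.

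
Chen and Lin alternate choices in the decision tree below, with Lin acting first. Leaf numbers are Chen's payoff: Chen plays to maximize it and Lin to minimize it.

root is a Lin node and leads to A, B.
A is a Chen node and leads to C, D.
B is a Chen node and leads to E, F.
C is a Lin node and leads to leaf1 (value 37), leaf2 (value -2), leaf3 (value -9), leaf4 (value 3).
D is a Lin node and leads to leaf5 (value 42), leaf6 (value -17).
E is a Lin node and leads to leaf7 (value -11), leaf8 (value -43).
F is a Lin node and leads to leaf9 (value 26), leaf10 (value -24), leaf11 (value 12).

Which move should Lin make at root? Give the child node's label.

B

C (Lin): min(37, -2, -9, 3) = -9
D (Lin): min(42, -17) = -17
A (Chen): max(-9, -17) = -9
E (Lin): min(-11, -43) = -43
F (Lin): min(26, -24, 12) = -24
B (Chen): max(-43, -24) = -24
root (Lin): min(-9, -24) = -24
Lin at root wants the lowest of {A=-9, B=-24}, so chooses B.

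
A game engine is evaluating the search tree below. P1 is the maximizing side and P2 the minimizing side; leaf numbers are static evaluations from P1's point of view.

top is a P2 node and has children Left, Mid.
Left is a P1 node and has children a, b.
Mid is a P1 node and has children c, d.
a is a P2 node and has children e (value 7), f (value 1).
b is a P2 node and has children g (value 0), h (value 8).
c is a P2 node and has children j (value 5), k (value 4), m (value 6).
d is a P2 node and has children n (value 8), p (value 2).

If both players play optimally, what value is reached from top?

1

a (P2): min(7, 1) = 1
b (P2): min(0, 8) = 0
Left (P1): max(1, 0) = 1
c (P2): min(5, 4, 6) = 4
d (P2): min(8, 2) = 2
Mid (P1): max(4, 2) = 4
top (P2): min(1, 4) = 1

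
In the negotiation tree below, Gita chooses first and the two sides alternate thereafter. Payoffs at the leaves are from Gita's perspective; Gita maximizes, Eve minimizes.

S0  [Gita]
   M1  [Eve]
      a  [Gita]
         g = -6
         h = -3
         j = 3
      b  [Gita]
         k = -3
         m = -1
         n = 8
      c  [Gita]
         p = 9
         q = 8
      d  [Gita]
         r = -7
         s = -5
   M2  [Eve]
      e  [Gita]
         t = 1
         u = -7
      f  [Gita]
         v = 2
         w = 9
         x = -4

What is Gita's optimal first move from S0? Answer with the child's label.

M2

a (Gita): max(-6, -3, 3) = 3
b (Gita): max(-3, -1, 8) = 8
c (Gita): max(9, 8) = 9
d (Gita): max(-7, -5) = -5
M1 (Eve): min(3, 8, 9, -5) = -5
e (Gita): max(1, -7) = 1
f (Gita): max(2, 9, -4) = 9
M2 (Eve): min(1, 9) = 1
S0 (Gita): max(-5, 1) = 1
Gita at S0 wants the highest of {M1=-5, M2=1}, so chooses M2.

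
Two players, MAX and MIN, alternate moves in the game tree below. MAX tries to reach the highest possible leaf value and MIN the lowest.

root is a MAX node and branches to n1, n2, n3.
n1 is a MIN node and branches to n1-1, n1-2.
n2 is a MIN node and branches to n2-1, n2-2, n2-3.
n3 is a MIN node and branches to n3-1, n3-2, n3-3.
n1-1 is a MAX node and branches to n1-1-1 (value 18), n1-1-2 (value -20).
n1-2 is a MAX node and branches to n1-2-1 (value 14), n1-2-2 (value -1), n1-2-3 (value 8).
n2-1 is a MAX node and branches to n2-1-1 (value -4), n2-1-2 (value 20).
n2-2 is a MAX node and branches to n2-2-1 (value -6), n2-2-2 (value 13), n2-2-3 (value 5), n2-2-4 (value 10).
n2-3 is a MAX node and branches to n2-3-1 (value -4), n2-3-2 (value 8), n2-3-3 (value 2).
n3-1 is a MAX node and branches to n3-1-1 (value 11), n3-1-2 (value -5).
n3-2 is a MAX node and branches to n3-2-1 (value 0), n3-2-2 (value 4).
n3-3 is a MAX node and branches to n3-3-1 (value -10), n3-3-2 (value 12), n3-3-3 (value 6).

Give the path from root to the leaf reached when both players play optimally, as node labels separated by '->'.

n1-1 (MAX): max(18, -20) = 18
n1-2 (MAX): max(14, -1, 8) = 14
n1 (MIN): min(18, 14) = 14
n2-1 (MAX): max(-4, 20) = 20
n2-2 (MAX): max(-6, 13, 5, 10) = 13
n2-3 (MAX): max(-4, 8, 2) = 8
n2 (MIN): min(20, 13, 8) = 8
n3-1 (MAX): max(11, -5) = 11
n3-2 (MAX): max(0, 4) = 4
n3-3 (MAX): max(-10, 12, 6) = 12
n3 (MIN): min(11, 4, 12) = 4
root (MAX): max(14, 8, 4) = 14
At root, MAX picks n1 (highest: 14).
At n1, MIN picks n1-2 (lowest: 14).
At n1-2, MAX picks n1-2-1 (highest: 14).
Terminal value 14.

root -> n1 -> n1-2 -> n1-2-1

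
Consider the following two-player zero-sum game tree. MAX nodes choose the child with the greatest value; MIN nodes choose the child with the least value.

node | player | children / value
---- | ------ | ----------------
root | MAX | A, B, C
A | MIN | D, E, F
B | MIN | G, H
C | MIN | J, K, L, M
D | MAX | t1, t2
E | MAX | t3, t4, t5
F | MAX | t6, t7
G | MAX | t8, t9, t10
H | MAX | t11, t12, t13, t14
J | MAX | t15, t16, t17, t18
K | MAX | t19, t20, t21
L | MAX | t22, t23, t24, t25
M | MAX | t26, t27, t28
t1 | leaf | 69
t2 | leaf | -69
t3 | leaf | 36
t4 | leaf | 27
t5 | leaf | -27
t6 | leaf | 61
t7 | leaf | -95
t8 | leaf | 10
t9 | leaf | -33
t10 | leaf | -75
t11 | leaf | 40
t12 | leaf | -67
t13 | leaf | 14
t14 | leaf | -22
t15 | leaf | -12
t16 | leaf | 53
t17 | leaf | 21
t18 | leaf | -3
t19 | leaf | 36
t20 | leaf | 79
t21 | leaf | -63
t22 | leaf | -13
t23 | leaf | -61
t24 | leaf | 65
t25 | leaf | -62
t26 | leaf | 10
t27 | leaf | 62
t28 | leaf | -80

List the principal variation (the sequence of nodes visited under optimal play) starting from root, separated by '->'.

root -> C -> J -> t16

D (MAX): max(69, -69) = 69
E (MAX): max(36, 27, -27) = 36
F (MAX): max(61, -95) = 61
A (MIN): min(69, 36, 61) = 36
G (MAX): max(10, -33, -75) = 10
H (MAX): max(40, -67, 14, -22) = 40
B (MIN): min(10, 40) = 10
J (MAX): max(-12, 53, 21, -3) = 53
K (MAX): max(36, 79, -63) = 79
L (MAX): max(-13, -61, 65, -62) = 65
M (MAX): max(10, 62, -80) = 62
C (MIN): min(53, 79, 65, 62) = 53
root (MAX): max(36, 10, 53) = 53
At root, MAX picks C (highest: 53).
At C, MIN picks J (lowest: 53).
At J, MAX picks t16 (highest: 53).
Terminal value 53.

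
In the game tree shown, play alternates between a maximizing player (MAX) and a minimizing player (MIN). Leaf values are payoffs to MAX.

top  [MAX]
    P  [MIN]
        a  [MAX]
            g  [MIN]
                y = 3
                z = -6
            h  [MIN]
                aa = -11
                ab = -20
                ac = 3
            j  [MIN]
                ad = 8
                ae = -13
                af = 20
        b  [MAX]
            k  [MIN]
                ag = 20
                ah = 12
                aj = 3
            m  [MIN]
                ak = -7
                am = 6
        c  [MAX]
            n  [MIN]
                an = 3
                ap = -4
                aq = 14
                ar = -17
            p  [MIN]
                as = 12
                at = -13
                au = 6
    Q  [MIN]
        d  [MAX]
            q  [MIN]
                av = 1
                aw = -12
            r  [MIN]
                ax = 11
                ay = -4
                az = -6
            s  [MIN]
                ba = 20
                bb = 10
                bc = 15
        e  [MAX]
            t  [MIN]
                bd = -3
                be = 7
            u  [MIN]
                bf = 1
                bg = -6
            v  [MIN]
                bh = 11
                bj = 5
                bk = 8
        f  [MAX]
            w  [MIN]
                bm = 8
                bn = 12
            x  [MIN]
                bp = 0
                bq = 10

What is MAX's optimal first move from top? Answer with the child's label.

g (MIN): min(3, -6) = -6
h (MIN): min(-11, -20, 3) = -20
j (MIN): min(8, -13, 20) = -13
a (MAX): max(-6, -20, -13) = -6
k (MIN): min(20, 12, 3) = 3
m (MIN): min(-7, 6) = -7
b (MAX): max(3, -7) = 3
n (MIN): min(3, -4, 14, -17) = -17
p (MIN): min(12, -13, 6) = -13
c (MAX): max(-17, -13) = -13
P (MIN): min(-6, 3, -13) = -13
q (MIN): min(1, -12) = -12
r (MIN): min(11, -4, -6) = -6
s (MIN): min(20, 10, 15) = 10
d (MAX): max(-12, -6, 10) = 10
t (MIN): min(-3, 7) = -3
u (MIN): min(1, -6) = -6
v (MIN): min(11, 5, 8) = 5
e (MAX): max(-3, -6, 5) = 5
w (MIN): min(8, 12) = 8
x (MIN): min(0, 10) = 0
f (MAX): max(8, 0) = 8
Q (MIN): min(10, 5, 8) = 5
top (MAX): max(-13, 5) = 5
MAX at top wants the highest of {P=-13, Q=5}, so chooses Q.

Q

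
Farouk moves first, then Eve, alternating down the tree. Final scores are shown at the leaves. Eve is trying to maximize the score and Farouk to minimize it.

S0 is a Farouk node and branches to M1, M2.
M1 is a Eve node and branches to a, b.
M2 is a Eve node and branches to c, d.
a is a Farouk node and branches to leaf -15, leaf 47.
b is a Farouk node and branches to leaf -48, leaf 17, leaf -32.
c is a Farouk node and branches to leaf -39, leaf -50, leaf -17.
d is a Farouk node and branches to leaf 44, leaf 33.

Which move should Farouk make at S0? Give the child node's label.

a (Farouk): min(-15, 47) = -15
b (Farouk): min(-48, 17, -32) = -48
M1 (Eve): max(-15, -48) = -15
c (Farouk): min(-39, -50, -17) = -50
d (Farouk): min(44, 33) = 33
M2 (Eve): max(-50, 33) = 33
S0 (Farouk): min(-15, 33) = -15
Farouk at S0 wants the lowest of {M1=-15, M2=33}, so chooses M1.

M1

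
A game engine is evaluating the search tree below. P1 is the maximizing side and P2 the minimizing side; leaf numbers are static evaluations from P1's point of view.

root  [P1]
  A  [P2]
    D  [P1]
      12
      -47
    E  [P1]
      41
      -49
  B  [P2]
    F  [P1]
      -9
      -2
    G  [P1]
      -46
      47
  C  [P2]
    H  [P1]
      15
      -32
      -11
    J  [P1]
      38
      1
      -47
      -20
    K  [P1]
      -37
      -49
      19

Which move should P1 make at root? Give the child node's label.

C

D (P1): max(12, -47) = 12
E (P1): max(41, -49) = 41
A (P2): min(12, 41) = 12
F (P1): max(-9, -2) = -2
G (P1): max(-46, 47) = 47
B (P2): min(-2, 47) = -2
H (P1): max(15, -32, -11) = 15
J (P1): max(38, 1, -47, -20) = 38
K (P1): max(-37, -49, 19) = 19
C (P2): min(15, 38, 19) = 15
root (P1): max(12, -2, 15) = 15
P1 at root wants the highest of {A=12, B=-2, C=15}, so chooses C.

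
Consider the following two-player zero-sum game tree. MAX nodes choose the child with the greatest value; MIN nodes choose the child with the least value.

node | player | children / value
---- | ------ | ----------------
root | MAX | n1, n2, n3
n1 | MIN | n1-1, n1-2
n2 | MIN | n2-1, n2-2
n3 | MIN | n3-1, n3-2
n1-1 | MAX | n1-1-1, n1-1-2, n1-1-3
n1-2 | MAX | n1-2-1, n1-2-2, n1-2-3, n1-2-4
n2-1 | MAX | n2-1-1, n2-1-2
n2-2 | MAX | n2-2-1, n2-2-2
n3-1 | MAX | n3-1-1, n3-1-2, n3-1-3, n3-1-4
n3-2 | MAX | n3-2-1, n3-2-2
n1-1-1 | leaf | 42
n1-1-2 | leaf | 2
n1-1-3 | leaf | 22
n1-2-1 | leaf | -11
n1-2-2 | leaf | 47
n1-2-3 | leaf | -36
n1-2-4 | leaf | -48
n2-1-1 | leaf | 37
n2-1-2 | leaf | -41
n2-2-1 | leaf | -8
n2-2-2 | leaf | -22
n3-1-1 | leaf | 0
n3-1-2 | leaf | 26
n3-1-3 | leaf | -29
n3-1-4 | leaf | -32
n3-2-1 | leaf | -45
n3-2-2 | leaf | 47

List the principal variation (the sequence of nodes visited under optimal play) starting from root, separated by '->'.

root -> n1 -> n1-1 -> n1-1-1

n1-1 (MAX): max(42, 2, 22) = 42
n1-2 (MAX): max(-11, 47, -36, -48) = 47
n1 (MIN): min(42, 47) = 42
n2-1 (MAX): max(37, -41) = 37
n2-2 (MAX): max(-8, -22) = -8
n2 (MIN): min(37, -8) = -8
n3-1 (MAX): max(0, 26, -29, -32) = 26
n3-2 (MAX): max(-45, 47) = 47
n3 (MIN): min(26, 47) = 26
root (MAX): max(42, -8, 26) = 42
At root, MAX picks n1 (highest: 42).
At n1, MIN picks n1-1 (lowest: 42).
At n1-1, MAX picks n1-1-1 (highest: 42).
Terminal value 42.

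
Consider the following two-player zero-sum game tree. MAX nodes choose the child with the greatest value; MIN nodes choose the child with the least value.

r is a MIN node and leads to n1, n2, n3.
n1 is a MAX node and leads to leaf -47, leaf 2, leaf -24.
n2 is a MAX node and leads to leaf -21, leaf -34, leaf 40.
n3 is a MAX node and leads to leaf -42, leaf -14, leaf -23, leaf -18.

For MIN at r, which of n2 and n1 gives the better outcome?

n2 (MAX): max(-21, -34, 40) = 40
n1 (MAX): max(-47, 2, -24) = 2
MIN prefers the lower value; n2=40, n1=2. n1 is better since 2 < 40.

n1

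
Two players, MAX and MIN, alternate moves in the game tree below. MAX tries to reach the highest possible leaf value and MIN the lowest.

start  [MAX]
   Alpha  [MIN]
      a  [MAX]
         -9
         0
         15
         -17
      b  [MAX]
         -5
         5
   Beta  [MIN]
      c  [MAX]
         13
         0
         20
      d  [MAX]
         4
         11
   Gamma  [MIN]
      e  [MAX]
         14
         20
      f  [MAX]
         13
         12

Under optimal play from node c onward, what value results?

c (MAX): max(13, 0, 20) = 20

20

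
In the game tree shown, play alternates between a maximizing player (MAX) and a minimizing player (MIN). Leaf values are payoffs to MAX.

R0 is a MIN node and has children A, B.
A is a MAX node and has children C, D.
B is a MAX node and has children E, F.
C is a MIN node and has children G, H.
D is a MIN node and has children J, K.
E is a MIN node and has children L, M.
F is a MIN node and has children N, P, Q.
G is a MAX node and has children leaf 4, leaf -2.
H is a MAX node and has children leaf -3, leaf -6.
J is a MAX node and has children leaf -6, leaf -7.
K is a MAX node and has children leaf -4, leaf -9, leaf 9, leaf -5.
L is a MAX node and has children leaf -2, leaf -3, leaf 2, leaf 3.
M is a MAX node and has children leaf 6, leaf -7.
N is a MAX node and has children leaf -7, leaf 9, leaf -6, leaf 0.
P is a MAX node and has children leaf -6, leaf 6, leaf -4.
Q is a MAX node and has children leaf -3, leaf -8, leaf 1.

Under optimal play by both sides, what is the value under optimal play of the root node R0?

G (MAX): max(4, -2) = 4
H (MAX): max(-3, -6) = -3
C (MIN): min(4, -3) = -3
J (MAX): max(-6, -7) = -6
K (MAX): max(-4, -9, 9, -5) = 9
D (MIN): min(-6, 9) = -6
A (MAX): max(-3, -6) = -3
L (MAX): max(-2, -3, 2, 3) = 3
M (MAX): max(6, -7) = 6
E (MIN): min(3, 6) = 3
N (MAX): max(-7, 9, -6, 0) = 9
P (MAX): max(-6, 6, -4) = 6
Q (MAX): max(-3, -8, 1) = 1
F (MIN): min(9, 6, 1) = 1
B (MAX): max(3, 1) = 3
R0 (MIN): min(-3, 3) = -3

-3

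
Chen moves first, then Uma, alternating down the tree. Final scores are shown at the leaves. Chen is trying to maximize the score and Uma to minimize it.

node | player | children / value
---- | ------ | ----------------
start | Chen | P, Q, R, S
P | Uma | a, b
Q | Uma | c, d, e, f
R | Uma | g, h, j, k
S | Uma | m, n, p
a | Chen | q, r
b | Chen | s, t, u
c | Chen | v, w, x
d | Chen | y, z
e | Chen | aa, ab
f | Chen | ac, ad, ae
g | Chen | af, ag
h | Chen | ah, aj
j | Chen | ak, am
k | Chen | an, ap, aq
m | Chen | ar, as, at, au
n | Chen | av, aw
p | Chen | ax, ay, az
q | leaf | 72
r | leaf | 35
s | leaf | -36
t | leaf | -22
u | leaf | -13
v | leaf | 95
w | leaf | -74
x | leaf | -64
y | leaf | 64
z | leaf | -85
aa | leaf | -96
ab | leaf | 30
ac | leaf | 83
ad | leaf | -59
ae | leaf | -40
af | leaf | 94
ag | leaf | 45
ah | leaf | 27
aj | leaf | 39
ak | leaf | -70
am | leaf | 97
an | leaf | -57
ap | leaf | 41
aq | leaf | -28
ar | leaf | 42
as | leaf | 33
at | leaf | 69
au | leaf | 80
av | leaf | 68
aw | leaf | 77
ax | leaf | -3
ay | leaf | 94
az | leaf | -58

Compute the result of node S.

77

m (Chen): max(42, 33, 69, 80) = 80
n (Chen): max(68, 77) = 77
p (Chen): max(-3, 94, -58) = 94
S (Uma): min(80, 77, 94) = 77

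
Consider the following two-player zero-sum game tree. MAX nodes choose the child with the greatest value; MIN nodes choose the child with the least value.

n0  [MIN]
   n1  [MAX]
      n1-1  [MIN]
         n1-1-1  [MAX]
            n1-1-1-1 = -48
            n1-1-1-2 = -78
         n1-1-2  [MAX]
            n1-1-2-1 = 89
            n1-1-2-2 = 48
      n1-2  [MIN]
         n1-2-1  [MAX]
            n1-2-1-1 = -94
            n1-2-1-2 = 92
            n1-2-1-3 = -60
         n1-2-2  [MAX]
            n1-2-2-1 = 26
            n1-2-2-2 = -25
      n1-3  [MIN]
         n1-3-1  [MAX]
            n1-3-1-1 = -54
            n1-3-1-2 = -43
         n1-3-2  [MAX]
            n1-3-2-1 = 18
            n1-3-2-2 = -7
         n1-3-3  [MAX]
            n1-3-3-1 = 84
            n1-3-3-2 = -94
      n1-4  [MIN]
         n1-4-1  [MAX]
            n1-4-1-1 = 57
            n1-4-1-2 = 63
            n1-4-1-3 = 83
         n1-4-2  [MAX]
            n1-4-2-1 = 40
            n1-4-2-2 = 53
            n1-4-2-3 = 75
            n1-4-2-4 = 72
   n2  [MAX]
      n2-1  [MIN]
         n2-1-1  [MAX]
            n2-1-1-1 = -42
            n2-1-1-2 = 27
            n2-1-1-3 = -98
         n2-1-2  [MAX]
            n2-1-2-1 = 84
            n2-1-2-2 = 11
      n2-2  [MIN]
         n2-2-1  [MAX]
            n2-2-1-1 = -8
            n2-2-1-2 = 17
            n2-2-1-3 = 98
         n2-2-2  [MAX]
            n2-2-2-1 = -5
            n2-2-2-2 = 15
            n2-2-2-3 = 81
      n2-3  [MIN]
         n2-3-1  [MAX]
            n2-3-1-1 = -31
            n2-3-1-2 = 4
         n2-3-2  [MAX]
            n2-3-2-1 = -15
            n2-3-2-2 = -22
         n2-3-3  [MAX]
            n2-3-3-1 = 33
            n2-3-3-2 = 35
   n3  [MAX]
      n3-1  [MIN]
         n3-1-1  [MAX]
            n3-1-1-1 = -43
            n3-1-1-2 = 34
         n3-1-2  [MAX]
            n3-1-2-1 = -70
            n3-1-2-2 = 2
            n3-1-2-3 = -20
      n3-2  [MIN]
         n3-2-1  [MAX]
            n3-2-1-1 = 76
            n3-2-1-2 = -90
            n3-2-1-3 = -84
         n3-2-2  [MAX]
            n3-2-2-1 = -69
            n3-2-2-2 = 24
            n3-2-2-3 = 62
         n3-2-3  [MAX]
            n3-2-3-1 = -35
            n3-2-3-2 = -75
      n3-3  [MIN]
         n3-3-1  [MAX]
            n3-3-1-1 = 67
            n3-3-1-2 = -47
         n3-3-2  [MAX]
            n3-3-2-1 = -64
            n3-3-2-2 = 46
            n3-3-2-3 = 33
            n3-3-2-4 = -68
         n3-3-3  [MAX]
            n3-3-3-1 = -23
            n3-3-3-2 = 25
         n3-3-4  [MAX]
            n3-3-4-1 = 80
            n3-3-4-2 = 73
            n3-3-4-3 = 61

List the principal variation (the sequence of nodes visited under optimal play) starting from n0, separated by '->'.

n1-1-1 (MAX): max(-48, -78) = -48
n1-1-2 (MAX): max(89, 48) = 89
n1-1 (MIN): min(-48, 89) = -48
n1-2-1 (MAX): max(-94, 92, -60) = 92
n1-2-2 (MAX): max(26, -25) = 26
n1-2 (MIN): min(92, 26) = 26
n1-3-1 (MAX): max(-54, -43) = -43
n1-3-2 (MAX): max(18, -7) = 18
n1-3-3 (MAX): max(84, -94) = 84
n1-3 (MIN): min(-43, 18, 84) = -43
n1-4-1 (MAX): max(57, 63, 83) = 83
n1-4-2 (MAX): max(40, 53, 75, 72) = 75
n1-4 (MIN): min(83, 75) = 75
n1 (MAX): max(-48, 26, -43, 75) = 75
n2-1-1 (MAX): max(-42, 27, -98) = 27
n2-1-2 (MAX): max(84, 11) = 84
n2-1 (MIN): min(27, 84) = 27
n2-2-1 (MAX): max(-8, 17, 98) = 98
n2-2-2 (MAX): max(-5, 15, 81) = 81
n2-2 (MIN): min(98, 81) = 81
n2-3-1 (MAX): max(-31, 4) = 4
n2-3-2 (MAX): max(-15, -22) = -15
n2-3-3 (MAX): max(33, 35) = 35
n2-3 (MIN): min(4, -15, 35) = -15
n2 (MAX): max(27, 81, -15) = 81
n3-1-1 (MAX): max(-43, 34) = 34
n3-1-2 (MAX): max(-70, 2, -20) = 2
n3-1 (MIN): min(34, 2) = 2
n3-2-1 (MAX): max(76, -90, -84) = 76
n3-2-2 (MAX): max(-69, 24, 62) = 62
n3-2-3 (MAX): max(-35, -75) = -35
n3-2 (MIN): min(76, 62, -35) = -35
n3-3-1 (MAX): max(67, -47) = 67
n3-3-2 (MAX): max(-64, 46, 33, -68) = 46
n3-3-3 (MAX): max(-23, 25) = 25
n3-3-4 (MAX): max(80, 73, 61) = 80
n3-3 (MIN): min(67, 46, 25, 80) = 25
n3 (MAX): max(2, -35, 25) = 25
n0 (MIN): min(75, 81, 25) = 25
At n0, MIN picks n3 (lowest: 25).
At n3, MAX picks n3-3 (highest: 25).
At n3-3, MIN picks n3-3-3 (lowest: 25).
At n3-3-3, MAX picks n3-3-3-2 (highest: 25).
Terminal value 25.

n0 -> n3 -> n3-3 -> n3-3-3 -> n3-3-3-2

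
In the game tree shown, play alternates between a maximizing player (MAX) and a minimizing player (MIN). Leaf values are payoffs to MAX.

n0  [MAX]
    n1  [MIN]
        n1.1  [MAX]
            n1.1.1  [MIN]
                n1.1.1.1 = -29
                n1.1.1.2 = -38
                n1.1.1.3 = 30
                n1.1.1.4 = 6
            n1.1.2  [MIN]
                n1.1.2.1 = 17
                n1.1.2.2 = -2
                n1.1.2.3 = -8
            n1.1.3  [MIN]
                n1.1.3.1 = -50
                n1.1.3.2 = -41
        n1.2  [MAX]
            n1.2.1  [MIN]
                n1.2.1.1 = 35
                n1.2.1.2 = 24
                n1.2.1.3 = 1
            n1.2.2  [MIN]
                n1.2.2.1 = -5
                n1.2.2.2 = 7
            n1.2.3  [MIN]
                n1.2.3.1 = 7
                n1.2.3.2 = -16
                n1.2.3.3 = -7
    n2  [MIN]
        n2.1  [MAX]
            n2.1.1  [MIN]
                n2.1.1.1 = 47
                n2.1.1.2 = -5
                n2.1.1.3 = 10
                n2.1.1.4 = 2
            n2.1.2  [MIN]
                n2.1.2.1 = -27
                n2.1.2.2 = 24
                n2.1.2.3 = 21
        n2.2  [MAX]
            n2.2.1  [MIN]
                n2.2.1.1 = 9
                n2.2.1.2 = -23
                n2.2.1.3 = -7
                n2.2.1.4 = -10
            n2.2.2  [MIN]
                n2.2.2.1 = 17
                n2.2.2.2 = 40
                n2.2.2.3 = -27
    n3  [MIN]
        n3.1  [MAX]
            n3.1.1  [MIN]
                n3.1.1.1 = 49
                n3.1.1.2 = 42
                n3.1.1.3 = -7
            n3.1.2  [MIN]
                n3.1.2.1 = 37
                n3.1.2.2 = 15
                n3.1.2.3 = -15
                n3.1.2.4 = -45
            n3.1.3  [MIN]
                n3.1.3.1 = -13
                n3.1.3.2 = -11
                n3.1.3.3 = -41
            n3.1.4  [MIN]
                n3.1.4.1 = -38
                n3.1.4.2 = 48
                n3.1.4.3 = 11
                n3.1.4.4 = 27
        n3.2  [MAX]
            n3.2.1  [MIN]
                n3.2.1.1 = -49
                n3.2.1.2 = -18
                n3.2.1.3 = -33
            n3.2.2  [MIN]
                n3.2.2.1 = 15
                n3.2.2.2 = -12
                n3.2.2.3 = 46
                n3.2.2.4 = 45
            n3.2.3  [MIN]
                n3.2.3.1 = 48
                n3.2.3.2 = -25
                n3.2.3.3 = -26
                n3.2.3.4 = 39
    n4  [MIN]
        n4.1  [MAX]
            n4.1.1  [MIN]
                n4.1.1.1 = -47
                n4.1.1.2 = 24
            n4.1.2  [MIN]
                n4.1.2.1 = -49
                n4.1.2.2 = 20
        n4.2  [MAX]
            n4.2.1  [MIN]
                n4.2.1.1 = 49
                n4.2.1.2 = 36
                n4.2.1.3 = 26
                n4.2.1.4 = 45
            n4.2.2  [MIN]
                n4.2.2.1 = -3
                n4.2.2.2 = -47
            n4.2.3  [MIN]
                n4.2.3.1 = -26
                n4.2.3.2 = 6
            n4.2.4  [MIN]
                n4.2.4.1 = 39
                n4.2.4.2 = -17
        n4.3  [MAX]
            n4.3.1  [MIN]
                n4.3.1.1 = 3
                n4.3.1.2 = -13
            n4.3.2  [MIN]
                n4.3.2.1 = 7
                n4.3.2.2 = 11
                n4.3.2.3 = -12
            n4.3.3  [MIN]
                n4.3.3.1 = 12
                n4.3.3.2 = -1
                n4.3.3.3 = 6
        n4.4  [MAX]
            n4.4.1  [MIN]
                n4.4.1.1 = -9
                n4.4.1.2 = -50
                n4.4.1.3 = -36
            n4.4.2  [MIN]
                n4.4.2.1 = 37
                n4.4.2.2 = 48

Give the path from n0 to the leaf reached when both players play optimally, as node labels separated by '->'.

n0 -> n1 -> n1.1 -> n1.1.2 -> n1.1.2.3

n1.1.1 (MIN): min(-29, -38, 30, 6) = -38
n1.1.2 (MIN): min(17, -2, -8) = -8
n1.1.3 (MIN): min(-50, -41) = -50
n1.1 (MAX): max(-38, -8, -50) = -8
n1.2.1 (MIN): min(35, 24, 1) = 1
n1.2.2 (MIN): min(-5, 7) = -5
n1.2.3 (MIN): min(7, -16, -7) = -16
n1.2 (MAX): max(1, -5, -16) = 1
n1 (MIN): min(-8, 1) = -8
n2.1.1 (MIN): min(47, -5, 10, 2) = -5
n2.1.2 (MIN): min(-27, 24, 21) = -27
n2.1 (MAX): max(-5, -27) = -5
n2.2.1 (MIN): min(9, -23, -7, -10) = -23
n2.2.2 (MIN): min(17, 40, -27) = -27
n2.2 (MAX): max(-23, -27) = -23
n2 (MIN): min(-5, -23) = -23
n3.1.1 (MIN): min(49, 42, -7) = -7
n3.1.2 (MIN): min(37, 15, -15, -45) = -45
n3.1.3 (MIN): min(-13, -11, -41) = -41
n3.1.4 (MIN): min(-38, 48, 11, 27) = -38
n3.1 (MAX): max(-7, -45, -41, -38) = -7
n3.2.1 (MIN): min(-49, -18, -33) = -49
n3.2.2 (MIN): min(15, -12, 46, 45) = -12
n3.2.3 (MIN): min(48, -25, -26, 39) = -26
n3.2 (MAX): max(-49, -12, -26) = -12
n3 (MIN): min(-7, -12) = -12
n4.1.1 (MIN): min(-47, 24) = -47
n4.1.2 (MIN): min(-49, 20) = -49
n4.1 (MAX): max(-47, -49) = -47
n4.2.1 (MIN): min(49, 36, 26, 45) = 26
n4.2.2 (MIN): min(-3, -47) = -47
n4.2.3 (MIN): min(-26, 6) = -26
n4.2.4 (MIN): min(39, -17) = -17
n4.2 (MAX): max(26, -47, -26, -17) = 26
n4.3.1 (MIN): min(3, -13) = -13
n4.3.2 (MIN): min(7, 11, -12) = -12
n4.3.3 (MIN): min(12, -1, 6) = -1
n4.3 (MAX): max(-13, -12, -1) = -1
n4.4.1 (MIN): min(-9, -50, -36) = -50
n4.4.2 (MIN): min(37, 48) = 37
n4.4 (MAX): max(-50, 37) = 37
n4 (MIN): min(-47, 26, -1, 37) = -47
n0 (MAX): max(-8, -23, -12, -47) = -8
At n0, MAX picks n1 (highest: -8).
At n1, MIN picks n1.1 (lowest: -8).
At n1.1, MAX picks n1.1.2 (highest: -8).
At n1.1.2, MIN picks n1.1.2.3 (lowest: -8).
Terminal value -8.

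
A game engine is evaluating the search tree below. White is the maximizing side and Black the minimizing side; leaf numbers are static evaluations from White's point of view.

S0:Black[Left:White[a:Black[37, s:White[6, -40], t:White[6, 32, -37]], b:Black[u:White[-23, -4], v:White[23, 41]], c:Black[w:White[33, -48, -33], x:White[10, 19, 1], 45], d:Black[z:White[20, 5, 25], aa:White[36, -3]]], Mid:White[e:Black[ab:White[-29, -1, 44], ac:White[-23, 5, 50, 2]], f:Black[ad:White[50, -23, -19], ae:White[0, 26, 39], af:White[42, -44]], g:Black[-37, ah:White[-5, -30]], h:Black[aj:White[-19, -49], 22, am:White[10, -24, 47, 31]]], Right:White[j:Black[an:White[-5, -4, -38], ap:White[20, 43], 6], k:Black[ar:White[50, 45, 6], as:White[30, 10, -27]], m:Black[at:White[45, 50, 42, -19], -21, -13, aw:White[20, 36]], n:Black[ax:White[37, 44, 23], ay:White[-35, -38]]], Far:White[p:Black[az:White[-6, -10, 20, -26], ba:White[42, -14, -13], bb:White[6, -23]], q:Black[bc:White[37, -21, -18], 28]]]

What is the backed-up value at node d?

25

z (White): max(20, 5, 25) = 25
aa (White): max(36, -3) = 36
d (Black): min(25, 36) = 25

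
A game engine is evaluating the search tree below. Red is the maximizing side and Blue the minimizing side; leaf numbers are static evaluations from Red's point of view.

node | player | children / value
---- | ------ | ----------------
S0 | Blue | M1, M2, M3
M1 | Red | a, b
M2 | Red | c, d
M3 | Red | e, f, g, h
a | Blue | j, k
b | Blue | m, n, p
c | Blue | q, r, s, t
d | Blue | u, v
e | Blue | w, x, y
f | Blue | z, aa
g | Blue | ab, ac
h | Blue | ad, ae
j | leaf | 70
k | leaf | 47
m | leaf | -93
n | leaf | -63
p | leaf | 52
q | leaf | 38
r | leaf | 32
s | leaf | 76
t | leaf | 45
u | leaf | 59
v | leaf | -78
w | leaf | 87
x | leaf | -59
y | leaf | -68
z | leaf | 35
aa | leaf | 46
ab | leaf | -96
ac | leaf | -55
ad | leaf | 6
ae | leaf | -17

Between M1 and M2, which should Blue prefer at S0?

a (Blue): min(70, 47) = 47
b (Blue): min(-93, -63, 52) = -93
M1 (Red): max(47, -93) = 47
c (Blue): min(38, 32, 76, 45) = 32
d (Blue): min(59, -78) = -78
M2 (Red): max(32, -78) = 32
Blue prefers the lower value; M1=47, M2=32. M2 is better since 32 < 47.

M2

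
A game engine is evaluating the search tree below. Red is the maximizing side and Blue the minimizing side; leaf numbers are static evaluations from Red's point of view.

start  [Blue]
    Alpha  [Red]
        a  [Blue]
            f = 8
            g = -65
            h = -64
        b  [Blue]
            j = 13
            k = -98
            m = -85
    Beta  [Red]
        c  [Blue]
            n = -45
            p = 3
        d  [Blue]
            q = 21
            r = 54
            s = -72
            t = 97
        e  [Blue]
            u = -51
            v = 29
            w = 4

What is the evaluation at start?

a (Blue): min(8, -65, -64) = -65
b (Blue): min(13, -98, -85) = -98
Alpha (Red): max(-65, -98) = -65
c (Blue): min(-45, 3) = -45
d (Blue): min(21, 54, -72, 97) = -72
e (Blue): min(-51, 29, 4) = -51
Beta (Red): max(-45, -72, -51) = -45
start (Blue): min(-65, -45) = -65

-65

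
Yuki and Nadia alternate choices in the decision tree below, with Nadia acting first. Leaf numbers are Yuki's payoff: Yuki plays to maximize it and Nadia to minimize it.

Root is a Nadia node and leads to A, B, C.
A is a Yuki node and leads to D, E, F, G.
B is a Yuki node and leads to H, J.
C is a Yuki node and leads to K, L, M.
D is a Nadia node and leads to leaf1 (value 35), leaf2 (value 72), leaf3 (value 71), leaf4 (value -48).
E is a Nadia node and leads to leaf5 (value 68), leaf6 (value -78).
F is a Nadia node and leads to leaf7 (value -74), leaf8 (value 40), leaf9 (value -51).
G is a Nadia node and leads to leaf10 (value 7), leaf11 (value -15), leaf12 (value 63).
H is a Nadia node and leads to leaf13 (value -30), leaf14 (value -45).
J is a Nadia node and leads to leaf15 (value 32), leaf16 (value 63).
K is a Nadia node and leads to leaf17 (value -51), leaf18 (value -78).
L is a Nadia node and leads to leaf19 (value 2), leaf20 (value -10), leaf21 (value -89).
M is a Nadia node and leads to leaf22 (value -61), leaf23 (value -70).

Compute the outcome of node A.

D (Nadia): min(35, 72, 71, -48) = -48
E (Nadia): min(68, -78) = -78
F (Nadia): min(-74, 40, -51) = -74
G (Nadia): min(7, -15, 63) = -15
A (Yuki): max(-48, -78, -74, -15) = -15

-15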